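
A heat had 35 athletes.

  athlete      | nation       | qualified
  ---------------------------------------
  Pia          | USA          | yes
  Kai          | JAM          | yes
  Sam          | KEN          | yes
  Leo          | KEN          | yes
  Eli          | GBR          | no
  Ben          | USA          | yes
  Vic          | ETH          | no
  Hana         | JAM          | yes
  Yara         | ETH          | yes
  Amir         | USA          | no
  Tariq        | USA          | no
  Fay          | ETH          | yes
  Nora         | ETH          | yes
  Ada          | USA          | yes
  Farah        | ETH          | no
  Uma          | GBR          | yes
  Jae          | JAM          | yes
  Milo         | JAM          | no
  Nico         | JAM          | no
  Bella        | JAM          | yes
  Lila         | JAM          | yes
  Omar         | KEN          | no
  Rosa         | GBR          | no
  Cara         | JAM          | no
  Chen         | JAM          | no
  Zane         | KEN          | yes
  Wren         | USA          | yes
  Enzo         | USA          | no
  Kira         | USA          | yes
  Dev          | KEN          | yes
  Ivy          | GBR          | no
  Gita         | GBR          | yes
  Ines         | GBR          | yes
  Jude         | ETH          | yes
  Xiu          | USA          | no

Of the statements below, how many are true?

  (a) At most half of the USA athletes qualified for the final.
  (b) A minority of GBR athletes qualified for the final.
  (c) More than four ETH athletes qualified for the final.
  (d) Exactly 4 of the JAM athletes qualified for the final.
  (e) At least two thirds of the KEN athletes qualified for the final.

1

(a) USA: |A| = 9, |A ∩ B| = 5; needs |A ∩ B| ≤ |A ∖ B| — false.
(b) GBR: |A| = 6, |A ∩ B| = 3; needs |A ∩ B| < |A ∖ B| — false.
(c) ETH: |A| = 6, |A ∩ B| = 4; needs |A ∩ B| > 4 — false.
(d) JAM: |A| = 9, |A ∩ B| = 5; needs |A ∩ B| = 4 — false.
(e) KEN: |A| = 5, |A ∩ B| = 4; needs |A ∩ B| / |A| ≥ 2/3 — true.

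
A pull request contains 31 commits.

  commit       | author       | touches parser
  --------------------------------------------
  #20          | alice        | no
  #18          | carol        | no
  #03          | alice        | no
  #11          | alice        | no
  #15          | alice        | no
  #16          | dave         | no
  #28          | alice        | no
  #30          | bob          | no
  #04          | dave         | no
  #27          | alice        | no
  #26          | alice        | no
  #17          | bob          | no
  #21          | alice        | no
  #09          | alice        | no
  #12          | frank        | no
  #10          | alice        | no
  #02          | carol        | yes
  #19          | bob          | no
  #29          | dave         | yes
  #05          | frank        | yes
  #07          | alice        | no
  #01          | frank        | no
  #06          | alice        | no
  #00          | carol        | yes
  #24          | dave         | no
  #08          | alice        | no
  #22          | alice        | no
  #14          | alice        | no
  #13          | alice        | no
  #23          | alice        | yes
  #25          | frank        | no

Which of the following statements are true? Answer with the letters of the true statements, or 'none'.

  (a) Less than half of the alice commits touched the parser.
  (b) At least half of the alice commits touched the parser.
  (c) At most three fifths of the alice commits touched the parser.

|A| = 17, |A ∩ B| = 1, |A ∖ B| = 16.
(a) |A ∩ B| < |A ∖ B|: holds.
(b) |A ∩ B| ≥ |A ∖ B|: fails.
(c) |A ∩ B| / |A| ≤ 3/5: holds.

(a), (c)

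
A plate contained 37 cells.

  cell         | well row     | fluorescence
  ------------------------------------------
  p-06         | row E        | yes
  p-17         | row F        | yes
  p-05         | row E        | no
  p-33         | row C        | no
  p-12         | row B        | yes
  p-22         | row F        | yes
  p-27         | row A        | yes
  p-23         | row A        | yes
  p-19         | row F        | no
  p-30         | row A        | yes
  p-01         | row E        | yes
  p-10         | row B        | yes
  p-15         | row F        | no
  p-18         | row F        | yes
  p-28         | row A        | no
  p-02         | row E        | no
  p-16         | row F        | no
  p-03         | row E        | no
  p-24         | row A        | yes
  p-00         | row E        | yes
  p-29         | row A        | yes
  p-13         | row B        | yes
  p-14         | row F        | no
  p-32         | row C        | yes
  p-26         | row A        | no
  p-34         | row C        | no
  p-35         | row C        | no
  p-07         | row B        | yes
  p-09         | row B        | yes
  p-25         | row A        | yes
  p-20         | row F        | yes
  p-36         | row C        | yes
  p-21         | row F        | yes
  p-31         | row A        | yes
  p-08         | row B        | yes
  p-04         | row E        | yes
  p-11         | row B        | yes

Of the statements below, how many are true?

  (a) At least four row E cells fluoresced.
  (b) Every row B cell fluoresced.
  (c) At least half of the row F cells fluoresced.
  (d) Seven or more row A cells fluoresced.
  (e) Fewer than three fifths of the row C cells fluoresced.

(a) row E: |A| = 7, |A ∩ B| = 4; needs |A ∩ B| ≥ 4 — true.
(b) row B: |A| = 7, |A ∩ B| = 7; needs A ⊆ B, i.e. every element of A is in B (|A ∖ B| = 0) — true.
(c) row F: |A| = 9, |A ∩ B| = 5; needs |A ∩ B| ≥ |A ∖ B| — true.
(d) row A: |A| = 9, |A ∩ B| = 7; needs |A ∩ B| ≥ 7 — true.
(e) row C: |A| = 5, |A ∩ B| = 2; needs |A ∩ B| / |A| < 3/5 — true.

5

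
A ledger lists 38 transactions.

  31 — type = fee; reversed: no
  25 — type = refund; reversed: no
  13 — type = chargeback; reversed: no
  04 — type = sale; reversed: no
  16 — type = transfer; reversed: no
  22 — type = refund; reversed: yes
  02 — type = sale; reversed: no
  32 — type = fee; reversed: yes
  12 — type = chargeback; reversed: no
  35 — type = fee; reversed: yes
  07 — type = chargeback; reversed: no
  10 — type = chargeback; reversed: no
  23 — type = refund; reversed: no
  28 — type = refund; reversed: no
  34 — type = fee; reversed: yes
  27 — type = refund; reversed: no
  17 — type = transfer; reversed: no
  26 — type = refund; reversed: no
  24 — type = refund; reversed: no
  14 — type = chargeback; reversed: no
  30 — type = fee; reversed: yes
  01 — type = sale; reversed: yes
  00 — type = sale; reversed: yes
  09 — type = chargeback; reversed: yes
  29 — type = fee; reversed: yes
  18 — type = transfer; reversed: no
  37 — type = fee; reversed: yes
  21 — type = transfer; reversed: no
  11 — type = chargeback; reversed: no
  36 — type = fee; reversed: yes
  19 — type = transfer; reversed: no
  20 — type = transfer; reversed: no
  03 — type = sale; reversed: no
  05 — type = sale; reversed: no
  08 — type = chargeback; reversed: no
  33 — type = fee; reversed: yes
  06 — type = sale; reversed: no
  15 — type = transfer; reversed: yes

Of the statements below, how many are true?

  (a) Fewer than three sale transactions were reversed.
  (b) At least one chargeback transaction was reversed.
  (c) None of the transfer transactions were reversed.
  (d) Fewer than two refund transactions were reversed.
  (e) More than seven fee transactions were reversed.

(a) sale: |A| = 7, |A ∩ B| = 2; needs |A ∩ B| < 3 — true.
(b) chargeback: |A| = 8, |A ∩ B| = 1; needs A ∩ B ≠ ∅ (|A ∩ B| ≥ 1) — true.
(c) transfer: |A| = 7, |A ∩ B| = 1; needs A ∩ B = ∅ (|A ∩ B| = 0) — false.
(d) refund: |A| = 7, |A ∩ B| = 1; needs |A ∩ B| < 2 — true.
(e) fee: |A| = 9, |A ∩ B| = 8; needs |A ∩ B| > 7 — true.

4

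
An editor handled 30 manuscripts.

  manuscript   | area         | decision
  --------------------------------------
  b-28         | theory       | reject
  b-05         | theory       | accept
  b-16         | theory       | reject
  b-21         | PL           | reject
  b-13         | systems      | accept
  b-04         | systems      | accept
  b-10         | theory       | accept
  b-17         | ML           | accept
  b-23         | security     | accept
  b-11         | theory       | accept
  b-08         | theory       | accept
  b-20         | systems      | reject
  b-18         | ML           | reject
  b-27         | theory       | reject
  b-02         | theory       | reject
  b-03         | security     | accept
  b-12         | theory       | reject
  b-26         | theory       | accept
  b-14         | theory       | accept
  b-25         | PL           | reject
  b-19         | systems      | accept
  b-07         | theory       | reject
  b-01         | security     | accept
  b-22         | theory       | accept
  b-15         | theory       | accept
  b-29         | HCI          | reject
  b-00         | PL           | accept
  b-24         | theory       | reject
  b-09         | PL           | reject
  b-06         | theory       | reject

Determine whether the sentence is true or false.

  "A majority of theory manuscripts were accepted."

'A majority of theory manuscripts were accepted' holds iff |A ∩ B| > |A ∖ B|.
|A| = 16, |A ∩ B| = 8, |A ∖ B| = 8.
8 = 8, so the statement is false.

False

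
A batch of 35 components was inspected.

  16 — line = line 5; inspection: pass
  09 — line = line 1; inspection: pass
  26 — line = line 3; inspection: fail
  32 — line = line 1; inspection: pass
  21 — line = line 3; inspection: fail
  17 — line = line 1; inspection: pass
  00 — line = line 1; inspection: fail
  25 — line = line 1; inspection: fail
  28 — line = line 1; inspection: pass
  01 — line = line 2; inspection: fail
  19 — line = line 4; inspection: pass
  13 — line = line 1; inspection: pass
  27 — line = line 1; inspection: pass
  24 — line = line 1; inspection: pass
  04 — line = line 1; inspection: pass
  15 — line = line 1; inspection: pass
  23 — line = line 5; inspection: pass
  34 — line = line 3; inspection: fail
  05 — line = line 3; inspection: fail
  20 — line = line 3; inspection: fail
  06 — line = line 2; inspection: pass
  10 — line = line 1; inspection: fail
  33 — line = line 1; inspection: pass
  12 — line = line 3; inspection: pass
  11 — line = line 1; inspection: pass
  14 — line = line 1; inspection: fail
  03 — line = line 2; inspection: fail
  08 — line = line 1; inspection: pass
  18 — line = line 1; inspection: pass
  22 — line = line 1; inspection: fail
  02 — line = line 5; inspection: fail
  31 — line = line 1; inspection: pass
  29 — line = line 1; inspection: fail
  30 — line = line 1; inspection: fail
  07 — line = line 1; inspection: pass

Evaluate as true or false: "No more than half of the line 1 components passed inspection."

Truth condition: |A ∩ B| ≤ |A ∖ B|.
|A| = 22, |A ∩ B| = 15, |A ∖ B| = 7.
15 > 7, so the statement is false.

False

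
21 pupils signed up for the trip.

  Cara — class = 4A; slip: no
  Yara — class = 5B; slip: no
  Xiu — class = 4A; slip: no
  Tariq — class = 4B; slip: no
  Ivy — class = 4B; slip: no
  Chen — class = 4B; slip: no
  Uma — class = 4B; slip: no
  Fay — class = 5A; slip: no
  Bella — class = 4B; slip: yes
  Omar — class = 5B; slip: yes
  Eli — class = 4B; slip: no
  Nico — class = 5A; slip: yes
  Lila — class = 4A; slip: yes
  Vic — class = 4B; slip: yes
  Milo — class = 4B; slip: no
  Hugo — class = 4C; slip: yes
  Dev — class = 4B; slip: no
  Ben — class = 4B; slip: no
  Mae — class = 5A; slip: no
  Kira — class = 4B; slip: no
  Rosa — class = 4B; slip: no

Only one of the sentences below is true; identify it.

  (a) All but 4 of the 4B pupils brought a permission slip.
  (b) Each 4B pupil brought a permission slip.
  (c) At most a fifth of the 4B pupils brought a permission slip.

(c)

|A| = 12, |A ∩ B| = 2, |A ∖ B| = 10.
(a) requires |A ∖ B| = 4: false.
(b) requires A ⊆ B, i.e. every element of A is in B (|A ∖ B| = 0): false.
(c) requires |A ∩ B| / |A| ≤ 1/5: true.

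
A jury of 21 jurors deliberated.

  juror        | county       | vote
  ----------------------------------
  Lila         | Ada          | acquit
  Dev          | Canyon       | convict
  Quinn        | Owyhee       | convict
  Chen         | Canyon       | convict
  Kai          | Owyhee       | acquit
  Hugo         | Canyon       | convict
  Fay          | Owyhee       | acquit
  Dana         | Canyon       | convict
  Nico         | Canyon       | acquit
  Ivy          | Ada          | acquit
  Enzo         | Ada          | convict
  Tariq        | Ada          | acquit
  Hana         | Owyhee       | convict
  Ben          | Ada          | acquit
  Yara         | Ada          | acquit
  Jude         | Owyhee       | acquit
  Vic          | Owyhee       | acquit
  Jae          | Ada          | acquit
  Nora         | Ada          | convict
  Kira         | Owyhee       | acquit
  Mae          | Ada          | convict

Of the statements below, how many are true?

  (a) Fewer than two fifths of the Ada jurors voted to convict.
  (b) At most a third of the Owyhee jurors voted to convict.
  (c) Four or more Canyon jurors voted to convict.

3

(a) Ada: |A| = 9, |A ∩ B| = 3; needs |A ∩ B| / |A| < 2/5 — true.
(b) Owyhee: |A| = 7, |A ∩ B| = 2; needs |A ∩ B| / |A| ≤ 1/3 — true.
(c) Canyon: |A| = 5, |A ∩ B| = 4; needs |A ∩ B| ≥ 4 — true.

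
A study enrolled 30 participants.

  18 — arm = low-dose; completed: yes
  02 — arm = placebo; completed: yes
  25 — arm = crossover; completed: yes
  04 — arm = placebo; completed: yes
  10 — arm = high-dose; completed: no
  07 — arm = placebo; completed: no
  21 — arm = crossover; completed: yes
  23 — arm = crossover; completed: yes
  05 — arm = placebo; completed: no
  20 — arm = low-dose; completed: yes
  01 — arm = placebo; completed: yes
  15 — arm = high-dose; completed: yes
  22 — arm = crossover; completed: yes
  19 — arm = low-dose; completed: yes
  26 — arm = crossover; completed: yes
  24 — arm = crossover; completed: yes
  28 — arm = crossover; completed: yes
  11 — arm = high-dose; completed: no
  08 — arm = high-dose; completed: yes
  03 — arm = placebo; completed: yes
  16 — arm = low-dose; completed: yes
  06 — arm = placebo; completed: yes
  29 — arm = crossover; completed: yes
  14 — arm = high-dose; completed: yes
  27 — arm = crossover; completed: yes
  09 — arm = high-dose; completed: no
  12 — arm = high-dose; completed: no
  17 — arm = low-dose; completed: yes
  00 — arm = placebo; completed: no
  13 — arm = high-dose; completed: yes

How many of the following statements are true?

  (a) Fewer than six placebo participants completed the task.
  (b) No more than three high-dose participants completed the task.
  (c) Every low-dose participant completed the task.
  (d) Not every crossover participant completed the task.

2

(a) placebo: |A| = 8, |A ∩ B| = 5; needs |A ∩ B| < 6 — true.
(b) high-dose: |A| = 8, |A ∩ B| = 4; needs |A ∩ B| ≤ 3 — false.
(c) low-dose: |A| = 5, |A ∩ B| = 5; needs A ⊆ B, i.e. every element of A is in B (|A ∖ B| = 0) — true.
(d) crossover: |A| = 9, |A ∩ B| = 9; needs A ⊄ B (|A ∖ B| ≥ 1) — false.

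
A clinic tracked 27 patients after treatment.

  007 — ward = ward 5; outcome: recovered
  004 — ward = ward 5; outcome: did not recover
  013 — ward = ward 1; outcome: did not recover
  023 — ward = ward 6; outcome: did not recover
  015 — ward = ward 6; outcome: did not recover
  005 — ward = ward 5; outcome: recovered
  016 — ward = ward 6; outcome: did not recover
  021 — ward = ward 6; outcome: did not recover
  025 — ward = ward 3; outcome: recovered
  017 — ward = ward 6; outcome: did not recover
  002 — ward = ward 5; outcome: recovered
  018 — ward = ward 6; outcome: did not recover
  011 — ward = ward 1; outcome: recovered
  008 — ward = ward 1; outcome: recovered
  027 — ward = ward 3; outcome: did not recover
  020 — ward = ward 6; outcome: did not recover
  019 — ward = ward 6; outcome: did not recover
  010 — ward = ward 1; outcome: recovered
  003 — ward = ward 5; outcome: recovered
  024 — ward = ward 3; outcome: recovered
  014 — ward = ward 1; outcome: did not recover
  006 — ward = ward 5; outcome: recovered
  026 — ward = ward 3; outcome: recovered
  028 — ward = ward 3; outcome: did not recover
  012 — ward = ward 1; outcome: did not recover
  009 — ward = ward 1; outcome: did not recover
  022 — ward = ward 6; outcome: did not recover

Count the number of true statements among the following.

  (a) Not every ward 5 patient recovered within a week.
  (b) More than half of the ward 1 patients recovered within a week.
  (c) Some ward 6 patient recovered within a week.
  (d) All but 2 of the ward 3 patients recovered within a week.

(a) ward 5: |A| = 6, |A ∩ B| = 5; needs A ⊄ B (|A ∖ B| ≥ 1) — true.
(b) ward 1: |A| = 7, |A ∩ B| = 3; needs |A ∩ B| > |A ∖ B| — false.
(c) ward 6: |A| = 9, |A ∩ B| = 0; needs A ∩ B ≠ ∅ (|A ∩ B| ≥ 1) — false.
(d) ward 3: |A| = 5, |A ∩ B| = 3; needs |A ∖ B| = 2 — true.

2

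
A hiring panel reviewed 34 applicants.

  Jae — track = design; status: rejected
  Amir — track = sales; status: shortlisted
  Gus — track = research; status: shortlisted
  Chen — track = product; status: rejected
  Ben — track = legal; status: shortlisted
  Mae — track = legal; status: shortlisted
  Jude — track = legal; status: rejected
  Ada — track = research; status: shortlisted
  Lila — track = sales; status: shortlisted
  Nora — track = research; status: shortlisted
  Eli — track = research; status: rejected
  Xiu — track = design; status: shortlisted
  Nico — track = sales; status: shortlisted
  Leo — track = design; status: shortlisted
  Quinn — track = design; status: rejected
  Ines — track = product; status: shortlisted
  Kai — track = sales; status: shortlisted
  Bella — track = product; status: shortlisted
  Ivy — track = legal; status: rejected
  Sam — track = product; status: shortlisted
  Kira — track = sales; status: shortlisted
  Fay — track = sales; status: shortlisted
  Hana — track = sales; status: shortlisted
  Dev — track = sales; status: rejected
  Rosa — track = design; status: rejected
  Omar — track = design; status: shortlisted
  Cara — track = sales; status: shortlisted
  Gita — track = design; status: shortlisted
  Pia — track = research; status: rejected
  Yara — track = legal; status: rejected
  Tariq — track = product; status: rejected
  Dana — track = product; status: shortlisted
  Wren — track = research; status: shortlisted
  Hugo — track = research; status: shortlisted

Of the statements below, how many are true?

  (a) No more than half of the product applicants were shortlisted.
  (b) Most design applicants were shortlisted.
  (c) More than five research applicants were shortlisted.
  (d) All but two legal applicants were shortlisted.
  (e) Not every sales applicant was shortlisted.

2

(a) product: |A| = 6, |A ∩ B| = 4; needs |A ∩ B| ≤ |A ∖ B| — false.
(b) design: |A| = 7, |A ∩ B| = 4; needs |A ∩ B| > |A ∖ B| — true.
(c) research: |A| = 7, |A ∩ B| = 5; needs |A ∩ B| > 5 — false.
(d) legal: |A| = 5, |A ∩ B| = 2; needs |A ∖ B| = 2 — false.
(e) sales: |A| = 9, |A ∩ B| = 8; needs A ⊄ B (|A ∖ B| ≥ 1) — true.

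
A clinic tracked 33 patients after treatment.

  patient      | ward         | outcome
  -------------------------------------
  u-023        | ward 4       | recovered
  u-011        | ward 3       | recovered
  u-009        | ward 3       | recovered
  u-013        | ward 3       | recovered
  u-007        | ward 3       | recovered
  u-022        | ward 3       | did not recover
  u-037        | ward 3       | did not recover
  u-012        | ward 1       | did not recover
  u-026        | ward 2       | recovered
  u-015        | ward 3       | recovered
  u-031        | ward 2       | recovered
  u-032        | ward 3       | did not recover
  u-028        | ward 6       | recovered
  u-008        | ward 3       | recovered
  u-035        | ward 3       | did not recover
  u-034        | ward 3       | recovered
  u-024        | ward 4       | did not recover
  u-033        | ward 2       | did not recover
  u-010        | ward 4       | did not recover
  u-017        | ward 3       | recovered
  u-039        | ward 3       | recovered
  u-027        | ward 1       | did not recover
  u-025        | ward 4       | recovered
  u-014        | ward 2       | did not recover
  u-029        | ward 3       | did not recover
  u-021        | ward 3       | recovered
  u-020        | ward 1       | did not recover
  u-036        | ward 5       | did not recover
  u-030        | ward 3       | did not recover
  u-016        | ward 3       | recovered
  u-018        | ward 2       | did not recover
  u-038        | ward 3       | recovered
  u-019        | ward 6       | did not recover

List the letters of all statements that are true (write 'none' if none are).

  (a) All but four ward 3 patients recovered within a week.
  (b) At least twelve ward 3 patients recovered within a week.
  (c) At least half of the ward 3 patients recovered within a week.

|A| = 18, |A ∩ B| = 12, |A ∖ B| = 6.
(a) |A ∖ B| = 4: fails.
(b) |A ∩ B| ≥ 12: holds.
(c) |A ∩ B| ≥ |A ∖ B|: holds.

(b), (c)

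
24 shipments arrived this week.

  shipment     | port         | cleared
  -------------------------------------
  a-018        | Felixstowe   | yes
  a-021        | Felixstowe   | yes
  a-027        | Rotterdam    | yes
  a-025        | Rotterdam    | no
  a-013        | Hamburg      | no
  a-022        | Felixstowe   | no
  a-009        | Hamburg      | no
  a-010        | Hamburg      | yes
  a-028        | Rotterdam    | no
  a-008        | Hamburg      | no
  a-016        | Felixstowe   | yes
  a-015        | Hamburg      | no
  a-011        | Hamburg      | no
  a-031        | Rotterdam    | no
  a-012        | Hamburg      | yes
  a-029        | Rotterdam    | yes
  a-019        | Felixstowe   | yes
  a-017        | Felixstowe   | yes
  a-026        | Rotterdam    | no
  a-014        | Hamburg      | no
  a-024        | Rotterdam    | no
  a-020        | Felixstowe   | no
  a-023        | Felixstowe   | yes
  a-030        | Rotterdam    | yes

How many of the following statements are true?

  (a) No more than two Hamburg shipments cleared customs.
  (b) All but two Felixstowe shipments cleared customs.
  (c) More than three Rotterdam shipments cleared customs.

(a) Hamburg: |A| = 8, |A ∩ B| = 2; needs |A ∩ B| ≤ 2 — true.
(b) Felixstowe: |A| = 8, |A ∩ B| = 6; needs |A ∖ B| = 2 — true.
(c) Rotterdam: |A| = 8, |A ∩ B| = 3; needs |A ∩ B| > 3 — false.

2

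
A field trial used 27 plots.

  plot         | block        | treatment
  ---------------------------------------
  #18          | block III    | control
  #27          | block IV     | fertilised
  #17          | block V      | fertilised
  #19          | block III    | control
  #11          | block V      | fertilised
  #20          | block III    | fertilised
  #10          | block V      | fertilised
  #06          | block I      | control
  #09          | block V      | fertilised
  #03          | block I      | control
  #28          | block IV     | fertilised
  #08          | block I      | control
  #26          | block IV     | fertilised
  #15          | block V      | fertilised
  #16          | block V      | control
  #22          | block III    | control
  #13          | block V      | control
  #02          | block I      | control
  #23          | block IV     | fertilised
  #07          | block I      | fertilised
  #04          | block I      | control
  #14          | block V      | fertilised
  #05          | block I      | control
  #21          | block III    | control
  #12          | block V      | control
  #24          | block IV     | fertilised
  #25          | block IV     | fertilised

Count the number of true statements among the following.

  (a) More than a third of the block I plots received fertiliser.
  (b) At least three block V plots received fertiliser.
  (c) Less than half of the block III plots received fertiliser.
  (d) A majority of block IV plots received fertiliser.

(a) block I: |A| = 7, |A ∩ B| = 1; needs |A ∩ B| / |A| > 1/3 — false.
(b) block V: |A| = 9, |A ∩ B| = 6; needs |A ∩ B| ≥ 3 — true.
(c) block III: |A| = 5, |A ∩ B| = 1; needs |A ∩ B| < |A ∖ B| — true.
(d) block IV: |A| = 6, |A ∩ B| = 6; needs |A ∩ B| > |A ∖ B| — true.

3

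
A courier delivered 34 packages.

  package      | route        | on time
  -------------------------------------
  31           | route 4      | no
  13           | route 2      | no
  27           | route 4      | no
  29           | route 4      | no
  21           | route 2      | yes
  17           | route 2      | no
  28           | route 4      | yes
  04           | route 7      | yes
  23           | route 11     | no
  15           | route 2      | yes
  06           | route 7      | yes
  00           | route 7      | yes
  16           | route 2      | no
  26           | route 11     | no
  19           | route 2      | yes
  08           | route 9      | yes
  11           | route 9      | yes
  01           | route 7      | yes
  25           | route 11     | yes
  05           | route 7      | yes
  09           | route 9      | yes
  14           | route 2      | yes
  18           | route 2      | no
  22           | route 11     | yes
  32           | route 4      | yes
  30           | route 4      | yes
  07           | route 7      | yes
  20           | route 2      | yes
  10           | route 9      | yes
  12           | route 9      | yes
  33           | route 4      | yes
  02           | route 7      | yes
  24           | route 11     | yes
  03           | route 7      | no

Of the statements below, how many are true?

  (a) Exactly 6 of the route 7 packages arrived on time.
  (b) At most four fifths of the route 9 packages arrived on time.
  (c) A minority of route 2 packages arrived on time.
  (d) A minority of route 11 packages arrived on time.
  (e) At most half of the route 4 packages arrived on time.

(a) route 7: |A| = 8, |A ∩ B| = 7; needs |A ∩ B| = 6 — false.
(b) route 9: |A| = 5, |A ∩ B| = 5; needs |A ∩ B| / |A| ≤ 4/5 — false.
(c) route 2: |A| = 9, |A ∩ B| = 5; needs |A ∩ B| < |A ∖ B| — false.
(d) route 11: |A| = 5, |A ∩ B| = 3; needs |A ∩ B| < |A ∖ B| — false.
(e) route 4: |A| = 7, |A ∩ B| = 4; needs |A ∩ B| ≤ |A ∖ B| — false.

0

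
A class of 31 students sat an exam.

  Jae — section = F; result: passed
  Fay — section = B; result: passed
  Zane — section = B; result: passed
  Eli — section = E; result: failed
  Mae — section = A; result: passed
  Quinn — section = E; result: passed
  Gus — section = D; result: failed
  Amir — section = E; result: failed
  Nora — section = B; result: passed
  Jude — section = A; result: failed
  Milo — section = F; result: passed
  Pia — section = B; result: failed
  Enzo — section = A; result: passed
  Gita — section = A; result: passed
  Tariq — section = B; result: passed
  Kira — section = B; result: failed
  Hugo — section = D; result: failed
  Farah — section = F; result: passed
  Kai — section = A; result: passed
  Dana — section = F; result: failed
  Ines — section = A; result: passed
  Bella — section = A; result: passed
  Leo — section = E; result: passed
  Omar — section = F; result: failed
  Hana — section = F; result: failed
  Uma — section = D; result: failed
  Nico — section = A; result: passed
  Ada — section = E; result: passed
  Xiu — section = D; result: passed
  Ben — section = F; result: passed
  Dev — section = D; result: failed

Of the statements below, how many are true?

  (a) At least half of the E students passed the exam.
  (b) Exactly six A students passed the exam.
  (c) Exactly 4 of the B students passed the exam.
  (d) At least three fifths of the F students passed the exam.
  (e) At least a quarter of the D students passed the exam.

(a) E: |A| = 5, |A ∩ B| = 3; needs |A ∩ B| ≥ |A ∖ B| — true.
(b) A: |A| = 8, |A ∩ B| = 7; needs |A ∩ B| = 6 — false.
(c) B: |A| = 6, |A ∩ B| = 4; needs |A ∩ B| = 4 — true.
(d) F: |A| = 7, |A ∩ B| = 4; needs |A ∩ B| / |A| ≥ 3/5 — false.
(e) D: |A| = 5, |A ∩ B| = 1; needs |A ∩ B| / |A| ≥ 1/4 — false.

2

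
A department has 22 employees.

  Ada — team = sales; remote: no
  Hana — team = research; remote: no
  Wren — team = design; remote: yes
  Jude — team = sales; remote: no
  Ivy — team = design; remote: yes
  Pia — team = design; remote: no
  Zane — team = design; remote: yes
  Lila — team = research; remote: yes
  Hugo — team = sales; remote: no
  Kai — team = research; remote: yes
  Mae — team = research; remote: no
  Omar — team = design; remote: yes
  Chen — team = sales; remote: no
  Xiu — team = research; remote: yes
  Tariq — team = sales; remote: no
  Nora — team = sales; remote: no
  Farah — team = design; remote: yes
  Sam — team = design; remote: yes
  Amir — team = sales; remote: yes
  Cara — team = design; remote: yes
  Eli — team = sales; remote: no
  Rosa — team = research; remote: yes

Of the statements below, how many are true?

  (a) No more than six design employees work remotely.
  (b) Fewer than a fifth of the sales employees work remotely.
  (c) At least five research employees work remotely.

1

(a) design: |A| = 8, |A ∩ B| = 7; needs |A ∩ B| ≤ 6 — false.
(b) sales: |A| = 8, |A ∩ B| = 1; needs |A ∩ B| / |A| < 1/5 — true.
(c) research: |A| = 6, |A ∩ B| = 4; needs |A ∩ B| ≥ 5 — false.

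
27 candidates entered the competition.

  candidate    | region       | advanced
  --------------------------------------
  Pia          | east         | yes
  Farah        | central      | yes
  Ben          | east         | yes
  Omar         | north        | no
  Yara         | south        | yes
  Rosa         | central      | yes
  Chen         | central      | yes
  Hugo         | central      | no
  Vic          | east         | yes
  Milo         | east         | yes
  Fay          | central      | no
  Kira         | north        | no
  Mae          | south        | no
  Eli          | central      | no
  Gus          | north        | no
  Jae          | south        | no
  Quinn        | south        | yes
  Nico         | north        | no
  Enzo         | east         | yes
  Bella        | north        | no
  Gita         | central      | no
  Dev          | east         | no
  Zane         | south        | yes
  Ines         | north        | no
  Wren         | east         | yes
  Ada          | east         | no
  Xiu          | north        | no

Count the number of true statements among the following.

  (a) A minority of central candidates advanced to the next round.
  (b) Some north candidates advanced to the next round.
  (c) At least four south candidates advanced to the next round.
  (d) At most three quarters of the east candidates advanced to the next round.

(a) central: |A| = 7, |A ∩ B| = 3; needs |A ∩ B| < |A ∖ B| — true.
(b) north: |A| = 7, |A ∩ B| = 0; needs A ∩ B ≠ ∅ (|A ∩ B| ≥ 1) — false.
(c) south: |A| = 5, |A ∩ B| = 3; needs |A ∩ B| ≥ 4 — false.
(d) east: |A| = 8, |A ∩ B| = 6; needs |A ∩ B| / |A| ≤ 3/4 — true.

2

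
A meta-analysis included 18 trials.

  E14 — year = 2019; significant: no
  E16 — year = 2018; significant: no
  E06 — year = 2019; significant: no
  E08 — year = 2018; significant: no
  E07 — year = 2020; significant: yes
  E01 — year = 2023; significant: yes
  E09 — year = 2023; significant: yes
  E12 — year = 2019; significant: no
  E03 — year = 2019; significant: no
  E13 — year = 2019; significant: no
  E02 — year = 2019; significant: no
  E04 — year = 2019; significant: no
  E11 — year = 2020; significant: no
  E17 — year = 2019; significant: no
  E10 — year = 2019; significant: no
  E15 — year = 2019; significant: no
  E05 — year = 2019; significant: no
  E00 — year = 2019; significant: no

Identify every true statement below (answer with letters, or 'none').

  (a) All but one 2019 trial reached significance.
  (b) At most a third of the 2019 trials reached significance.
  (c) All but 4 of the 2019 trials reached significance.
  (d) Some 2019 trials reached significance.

(b)

|A| = 12, |A ∩ B| = 0, |A ∖ B| = 12.
(a) |A ∖ B| = 1: fails.
(b) |A ∩ B| / |A| ≤ 1/3: holds.
(c) |A ∖ B| = 4: fails.
(d) A ∩ B ≠ ∅ (|A ∩ B| ≥ 1): fails.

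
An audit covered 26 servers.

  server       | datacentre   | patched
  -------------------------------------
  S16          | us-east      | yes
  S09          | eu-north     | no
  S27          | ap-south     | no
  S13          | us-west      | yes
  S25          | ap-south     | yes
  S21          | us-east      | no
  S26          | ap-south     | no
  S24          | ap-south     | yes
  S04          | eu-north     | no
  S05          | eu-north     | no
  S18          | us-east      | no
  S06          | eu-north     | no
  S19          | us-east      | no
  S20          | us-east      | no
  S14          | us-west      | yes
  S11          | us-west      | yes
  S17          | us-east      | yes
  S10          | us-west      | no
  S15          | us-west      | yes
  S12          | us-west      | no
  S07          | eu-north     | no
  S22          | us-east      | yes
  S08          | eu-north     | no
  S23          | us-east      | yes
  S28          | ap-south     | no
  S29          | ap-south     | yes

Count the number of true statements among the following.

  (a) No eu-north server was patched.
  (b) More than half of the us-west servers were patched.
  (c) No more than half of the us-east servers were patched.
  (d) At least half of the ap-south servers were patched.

(a) eu-north: |A| = 6, |A ∩ B| = 0; needs A ∩ B = ∅ (|A ∩ B| = 0) — true.
(b) us-west: |A| = 6, |A ∩ B| = 4; needs |A ∩ B| > |A ∖ B| — true.
(c) us-east: |A| = 8, |A ∩ B| = 4; needs |A ∩ B| ≤ |A ∖ B| — true.
(d) ap-south: |A| = 6, |A ∩ B| = 3; needs |A ∩ B| ≥ |A ∖ B| — true.

4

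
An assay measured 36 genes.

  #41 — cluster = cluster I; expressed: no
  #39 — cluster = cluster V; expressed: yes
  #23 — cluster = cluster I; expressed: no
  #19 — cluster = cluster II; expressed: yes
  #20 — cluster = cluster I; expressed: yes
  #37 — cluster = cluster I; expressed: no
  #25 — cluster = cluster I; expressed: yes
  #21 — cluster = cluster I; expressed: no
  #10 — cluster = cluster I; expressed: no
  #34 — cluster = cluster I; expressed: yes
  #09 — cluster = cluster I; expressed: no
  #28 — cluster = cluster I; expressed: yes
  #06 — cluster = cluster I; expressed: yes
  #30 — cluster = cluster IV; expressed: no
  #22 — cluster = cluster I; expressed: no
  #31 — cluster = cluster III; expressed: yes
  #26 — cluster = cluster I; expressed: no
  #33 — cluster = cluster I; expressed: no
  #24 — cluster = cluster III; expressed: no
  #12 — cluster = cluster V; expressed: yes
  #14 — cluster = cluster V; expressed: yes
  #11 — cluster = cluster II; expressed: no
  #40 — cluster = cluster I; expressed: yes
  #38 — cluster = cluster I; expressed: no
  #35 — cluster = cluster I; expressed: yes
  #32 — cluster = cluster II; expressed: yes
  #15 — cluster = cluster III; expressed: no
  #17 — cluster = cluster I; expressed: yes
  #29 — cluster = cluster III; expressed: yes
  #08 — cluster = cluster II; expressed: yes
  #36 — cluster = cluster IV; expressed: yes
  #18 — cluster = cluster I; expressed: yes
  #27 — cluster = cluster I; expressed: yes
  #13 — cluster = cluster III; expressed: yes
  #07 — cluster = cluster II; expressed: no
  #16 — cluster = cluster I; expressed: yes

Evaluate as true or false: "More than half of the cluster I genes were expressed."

The determiner here denotes the relation: |A ∩ B| > |A ∖ B|.
|A| = 21, |A ∩ B| = 11, |A ∖ B| = 10.
11 > 10, so the statement is true.

True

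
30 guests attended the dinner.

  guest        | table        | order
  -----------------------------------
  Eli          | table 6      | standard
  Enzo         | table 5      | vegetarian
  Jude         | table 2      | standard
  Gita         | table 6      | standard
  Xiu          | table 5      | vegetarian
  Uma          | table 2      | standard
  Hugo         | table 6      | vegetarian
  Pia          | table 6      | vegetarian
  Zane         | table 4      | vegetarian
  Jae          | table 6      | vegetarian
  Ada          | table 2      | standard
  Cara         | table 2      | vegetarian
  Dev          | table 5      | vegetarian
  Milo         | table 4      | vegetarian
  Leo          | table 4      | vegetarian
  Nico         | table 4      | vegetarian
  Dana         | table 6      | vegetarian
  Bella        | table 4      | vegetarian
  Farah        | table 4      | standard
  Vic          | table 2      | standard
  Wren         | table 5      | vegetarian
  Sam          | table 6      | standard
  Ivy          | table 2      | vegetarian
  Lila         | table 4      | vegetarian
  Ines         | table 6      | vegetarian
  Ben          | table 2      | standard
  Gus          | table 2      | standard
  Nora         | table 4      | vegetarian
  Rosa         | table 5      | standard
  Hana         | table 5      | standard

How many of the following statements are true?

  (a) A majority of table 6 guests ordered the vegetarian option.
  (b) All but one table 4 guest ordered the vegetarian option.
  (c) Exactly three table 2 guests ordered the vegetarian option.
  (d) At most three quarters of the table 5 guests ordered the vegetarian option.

3

(a) table 6: |A| = 8, |A ∩ B| = 5; needs |A ∩ B| > |A ∖ B| — true.
(b) table 4: |A| = 8, |A ∩ B| = 7; needs |A ∖ B| = 1 — true.
(c) table 2: |A| = 8, |A ∩ B| = 2; needs |A ∩ B| = 3 — false.
(d) table 5: |A| = 6, |A ∩ B| = 4; needs |A ∩ B| / |A| ≤ 3/4 — true.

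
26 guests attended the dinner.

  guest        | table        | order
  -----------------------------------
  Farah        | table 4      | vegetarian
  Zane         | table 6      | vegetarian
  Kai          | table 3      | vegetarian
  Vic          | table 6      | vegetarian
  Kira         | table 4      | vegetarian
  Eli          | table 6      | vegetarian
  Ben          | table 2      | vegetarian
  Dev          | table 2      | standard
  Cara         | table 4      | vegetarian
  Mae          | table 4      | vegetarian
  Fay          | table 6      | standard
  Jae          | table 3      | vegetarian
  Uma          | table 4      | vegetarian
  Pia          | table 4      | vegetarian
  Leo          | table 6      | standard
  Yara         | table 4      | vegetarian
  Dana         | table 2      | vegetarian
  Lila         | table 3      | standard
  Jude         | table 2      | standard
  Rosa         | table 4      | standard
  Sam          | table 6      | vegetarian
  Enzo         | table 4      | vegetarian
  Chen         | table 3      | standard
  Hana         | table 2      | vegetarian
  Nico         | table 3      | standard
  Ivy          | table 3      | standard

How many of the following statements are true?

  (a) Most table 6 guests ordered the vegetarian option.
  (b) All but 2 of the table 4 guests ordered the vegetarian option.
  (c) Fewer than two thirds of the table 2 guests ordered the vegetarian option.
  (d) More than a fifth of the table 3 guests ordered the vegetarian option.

3

(a) table 6: |A| = 6, |A ∩ B| = 4; needs |A ∩ B| > |A ∖ B| — true.
(b) table 4: |A| = 9, |A ∩ B| = 8; needs |A ∖ B| = 2 — false.
(c) table 2: |A| = 5, |A ∩ B| = 3; needs |A ∩ B| / |A| < 2/3 — true.
(d) table 3: |A| = 6, |A ∩ B| = 2; needs |A ∩ B| / |A| > 1/5 — true.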